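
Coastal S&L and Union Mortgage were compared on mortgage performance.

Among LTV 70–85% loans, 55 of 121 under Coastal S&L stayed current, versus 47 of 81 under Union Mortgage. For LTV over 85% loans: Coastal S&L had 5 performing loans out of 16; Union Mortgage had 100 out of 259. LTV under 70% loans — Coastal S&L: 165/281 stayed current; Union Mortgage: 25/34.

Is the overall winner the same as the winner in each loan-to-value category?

No

LTV 70–85%: Coastal S&L 55/121 = 45.5%, Union Mortgage 47/81 = 58.0% → Union Mortgage
LTV over 85%: Coastal S&L 5/16 = 31.2%, Union Mortgage 100/259 = 38.6% → Union Mortgage
LTV under 70%: Coastal S&L 165/281 = 58.7%, Union Mortgage 25/34 = 73.5% → Union Mortgage
Overall: Coastal S&L 225/418 = 53.8%, Union Mortgage 172/374 = 46.0% → Coastal S&L
Union Mortgage wins each loan-to-value group but Coastal S&L wins overall — the comparison reverses. Union Mortgage's loans skew toward LTV over 85%, which has a lower base rate.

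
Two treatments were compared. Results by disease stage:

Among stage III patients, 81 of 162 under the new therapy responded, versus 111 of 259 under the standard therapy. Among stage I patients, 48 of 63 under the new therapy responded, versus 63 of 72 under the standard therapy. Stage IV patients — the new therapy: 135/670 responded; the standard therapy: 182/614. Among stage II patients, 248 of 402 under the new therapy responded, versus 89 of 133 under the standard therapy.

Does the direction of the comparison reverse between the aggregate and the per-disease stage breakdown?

No

Stage III: the new therapy 81/162 = 50.0%, the standard therapy 111/259 = 42.9% → the new therapy
Stage I: the new therapy 48/63 = 76.2%, the standard therapy 63/72 = 87.5% → the standard therapy
Stage IV: the new therapy 135/670 = 20.1%, the standard therapy 182/614 = 29.6% → the standard therapy
Stage II: the new therapy 248/402 = 61.7%, the standard therapy 89/133 = 66.9% → the standard therapy
Overall: the new therapy 512/1297 = 39.5%, the standard therapy 445/1078 = 41.3% → the standard therapy
Neither sweeps: the new therapy wins 1 of 4 groups, the standard therapy wins 3. The standard therapy wins overall but not every group — no Simpson reversal.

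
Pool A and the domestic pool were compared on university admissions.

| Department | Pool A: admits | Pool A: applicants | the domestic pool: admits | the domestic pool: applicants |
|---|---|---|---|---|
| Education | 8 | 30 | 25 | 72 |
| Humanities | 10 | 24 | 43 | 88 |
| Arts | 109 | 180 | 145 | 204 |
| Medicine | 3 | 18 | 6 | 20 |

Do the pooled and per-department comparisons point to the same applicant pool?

Yes

Education: Pool A 8/30 = 26.7%, the domestic pool 25/72 = 34.7% → the domestic pool
Humanities: Pool A 10/24 = 41.7%, the domestic pool 43/88 = 48.9% → the domestic pool
Arts: Pool A 109/180 = 60.6%, the domestic pool 145/204 = 71.1% → the domestic pool
Medicine: Pool A 3/18 = 16.7%, the domestic pool 6/20 = 30.0% → the domestic pool
Overall: Pool A 130/252 = 51.6%, the domestic pool 219/384 = 57.0% → the domestic pool
The domestic pool wins overall and in every department group — no reversal.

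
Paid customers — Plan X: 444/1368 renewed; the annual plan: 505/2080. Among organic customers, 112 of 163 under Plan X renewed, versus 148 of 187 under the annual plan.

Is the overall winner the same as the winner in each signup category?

Paid: Plan X 444/1368 = 32.5%, the annual plan 505/2080 = 24.3% → Plan X
Organic: Plan X 112/163 = 68.7%, the annual plan 148/187 = 79.1% → the annual plan
Overall: Plan X 556/1531 = 36.3%, the annual plan 653/2267 = 28.8% → Plan X
Neither sweeps: Plan X wins 1 of 2 groups, the annual plan wins 1. Plan X wins overall but not every group — no Simpson reversal.

No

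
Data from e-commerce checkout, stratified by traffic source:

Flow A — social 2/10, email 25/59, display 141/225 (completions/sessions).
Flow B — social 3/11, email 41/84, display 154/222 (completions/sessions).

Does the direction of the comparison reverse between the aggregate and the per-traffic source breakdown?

Social: Flow A 2/10 = 20.0%, Flow B 3/11 = 27.3% → Flow B
Email: Flow A 25/59 = 42.4%, Flow B 41/84 = 48.8% → Flow B
Display: Flow A 141/225 = 62.7%, Flow B 154/222 = 69.4% → Flow B
Overall: Flow A 168/294 = 57.1%, Flow B 198/317 = 62.5% → Flow B
Flow B wins overall and in every traffic group — no reversal.

No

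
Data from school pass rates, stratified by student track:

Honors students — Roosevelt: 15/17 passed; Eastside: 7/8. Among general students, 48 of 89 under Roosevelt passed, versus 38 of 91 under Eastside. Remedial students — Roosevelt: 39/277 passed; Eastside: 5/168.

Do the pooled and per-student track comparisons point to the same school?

Honors: Roosevelt 15/17 = 88.2%, Eastside 7/8 = 87.5% → Roosevelt
General: Roosevelt 48/89 = 53.9%, Eastside 38/91 = 41.8% → Roosevelt
Remedial: Roosevelt 39/277 = 14.1%, Eastside 5/168 = 3.0% → Roosevelt
Overall: Roosevelt 102/383 = 26.6%, Eastside 50/267 = 18.7% → Roosevelt
Roosevelt wins overall and in every student group — no reversal.

Yes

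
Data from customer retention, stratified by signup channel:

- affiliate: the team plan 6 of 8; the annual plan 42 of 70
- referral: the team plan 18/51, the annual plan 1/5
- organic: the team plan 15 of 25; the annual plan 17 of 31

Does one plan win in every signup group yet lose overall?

Affiliate: the team plan 6/8 = 75.0%, the annual plan 42/70 = 60.0% → the team plan
Referral: the team plan 18/51 = 35.3%, the annual plan 1/5 = 20.0% → the team plan
Organic: the team plan 15/25 = 60.0%, the annual plan 17/31 = 54.8% → the team plan
Overall: the team plan 39/84 = 46.4%, the annual plan 60/106 = 56.6% → the annual plan
The team plan wins each signup group but the annual plan wins overall — the comparison reverses. The team plan's customers skew toward referral, which has a lower base rate.

Yes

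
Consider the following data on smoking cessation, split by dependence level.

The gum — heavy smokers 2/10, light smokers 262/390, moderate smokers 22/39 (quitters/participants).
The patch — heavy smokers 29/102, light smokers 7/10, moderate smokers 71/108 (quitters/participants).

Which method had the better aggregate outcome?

the gum

Heavy smokers: the gum 2/10 = 20.0%, the patch 29/102 = 28.4% → the patch
Light smokers: the gum 262/390 = 67.2%, the patch 7/10 = 70.0% → the patch
Moderate smokers: the gum 22/39 = 56.4%, the patch 71/108 = 65.7% → the patch
Overall: the gum 286/439 = 65.1%, the patch 107/220 = 48.6% → the gum
(The patch wins every dependence group but the gum wins overall — the patch's participants skew toward the low-rate heavy smokers group.)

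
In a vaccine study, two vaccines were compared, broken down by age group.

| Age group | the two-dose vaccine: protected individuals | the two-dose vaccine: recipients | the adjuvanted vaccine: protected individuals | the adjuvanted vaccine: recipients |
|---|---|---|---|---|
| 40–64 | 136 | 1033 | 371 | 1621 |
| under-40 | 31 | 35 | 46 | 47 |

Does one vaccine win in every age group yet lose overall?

40–64: the two-dose vaccine 136/1033 = 13.2%, the adjuvanted vaccine 371/1621 = 22.9% → the adjuvanted vaccine
Under-40: the two-dose vaccine 31/35 = 88.6%, the adjuvanted vaccine 46/47 = 97.9% → the adjuvanted vaccine
Overall: the two-dose vaccine 167/1068 = 15.6%, the adjuvanted vaccine 417/1668 = 25.0% → the adjuvanted vaccine
The adjuvanted vaccine wins overall and in every age group — no reversal.

No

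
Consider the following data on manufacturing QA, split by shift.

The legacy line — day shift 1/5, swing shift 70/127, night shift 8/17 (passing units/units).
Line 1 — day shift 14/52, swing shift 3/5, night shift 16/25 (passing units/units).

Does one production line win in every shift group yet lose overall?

Yes

Day shift: the legacy line 1/5 = 20.0%, Line 1 14/52 = 26.9% → Line 1
Swing shift: the legacy line 70/127 = 55.1%, Line 1 3/5 = 60.0% → Line 1
Night shift: the legacy line 8/17 = 47.1%, Line 1 16/25 = 64.0% → Line 1
Overall: the legacy line 79/149 = 53.0%, Line 1 33/82 = 40.2% → the legacy line
Line 1 wins each shift group but the legacy line wins overall — the comparison reverses. Line 1's units skew toward day shift, which has a lower base rate.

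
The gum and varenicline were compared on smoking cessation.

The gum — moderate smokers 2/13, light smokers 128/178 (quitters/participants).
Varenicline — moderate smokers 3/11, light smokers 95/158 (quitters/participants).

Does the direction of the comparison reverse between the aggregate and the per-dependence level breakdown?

No

Moderate smokers: the gum 2/13 = 15.4%, varenicline 3/11 = 27.3% → varenicline
Light smokers: the gum 128/178 = 71.9%, varenicline 95/158 = 60.1% → the gum
Overall: the gum 130/191 = 68.1%, varenicline 98/169 = 58.0% → the gum
Neither sweeps: the gum wins 1 of 2 groups, varenicline wins 1. The gum wins overall but not every group — no Simpson reversal.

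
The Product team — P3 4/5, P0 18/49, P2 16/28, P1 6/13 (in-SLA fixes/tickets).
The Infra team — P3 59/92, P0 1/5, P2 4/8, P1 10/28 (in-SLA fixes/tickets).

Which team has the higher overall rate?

P3: the Product team 4/5 = 80.0%, the Infra team 59/92 = 64.1% → the Product team
P0: the Product team 18/49 = 36.7%, the Infra team 1/5 = 20.0% → the Product team
P2: the Product team 16/28 = 57.1%, the Infra team 4/8 = 50.0% → the Product team
P1: the Product team 6/13 = 46.2%, the Infra team 10/28 = 35.7% → the Product team
Overall: the Product team 44/95 = 46.3%, the Infra team 74/133 = 55.6% → the Infra team
(The Product team wins every ticket group but the Infra team wins overall — the Product team's tickets skew toward the low-rate P0 group.)

the Infra team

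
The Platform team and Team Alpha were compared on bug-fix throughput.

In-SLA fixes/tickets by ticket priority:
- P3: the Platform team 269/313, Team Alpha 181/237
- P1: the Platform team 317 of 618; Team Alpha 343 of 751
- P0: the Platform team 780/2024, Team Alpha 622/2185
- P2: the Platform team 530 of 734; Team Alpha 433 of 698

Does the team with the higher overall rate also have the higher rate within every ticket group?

P3: the Platform team 269/313 = 85.9%, Team Alpha 181/237 = 76.4% → the Platform team
P1: the Platform team 317/618 = 51.3%, Team Alpha 343/751 = 45.7% → the Platform team
P0: the Platform team 780/2024 = 38.5%, Team Alpha 622/2185 = 28.5% → the Platform team
P2: the Platform team 530/734 = 72.2%, Team Alpha 433/698 = 62.0% → the Platform team
Overall: the Platform team 1896/3689 = 51.4%, Team Alpha 1579/3871 = 40.8% → the Platform team
The Platform team wins overall and in every ticket group — no reversal.

Yes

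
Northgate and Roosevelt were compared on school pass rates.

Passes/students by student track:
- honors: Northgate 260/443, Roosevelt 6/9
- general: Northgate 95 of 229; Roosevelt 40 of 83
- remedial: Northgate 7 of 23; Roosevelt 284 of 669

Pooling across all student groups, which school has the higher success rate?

Northgate

Honors: Northgate 260/443 = 58.7%, Roosevelt 6/9 = 66.7% → Roosevelt
General: Northgate 95/229 = 41.5%, Roosevelt 40/83 = 48.2% → Roosevelt
Remedial: Northgate 7/23 = 30.4%, Roosevelt 284/669 = 42.5% → Roosevelt
Overall: Northgate 362/695 = 52.1%, Roosevelt 330/761 = 43.4% → Northgate
(Roosevelt wins every student group but Northgate wins overall — Roosevelt's students skew toward the low-rate remedial group.)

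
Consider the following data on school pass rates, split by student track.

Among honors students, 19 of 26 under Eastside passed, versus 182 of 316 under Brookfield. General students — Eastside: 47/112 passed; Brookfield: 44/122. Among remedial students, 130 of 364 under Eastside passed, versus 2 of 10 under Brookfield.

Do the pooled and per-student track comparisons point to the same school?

No

Honors: Eastside 19/26 = 73.1%, Brookfield 182/316 = 57.6% → Eastside
General: Eastside 47/112 = 42.0%, Brookfield 44/122 = 36.1% → Eastside
Remedial: Eastside 130/364 = 35.7%, Brookfield 2/10 = 20.0% → Eastside
Overall: Eastside 196/502 = 39.0%, Brookfield 228/448 = 50.9% → Brookfield
Eastside wins each student group but Brookfield wins overall — the comparison reverses. Eastside's students skew toward remedial, which has a lower base rate.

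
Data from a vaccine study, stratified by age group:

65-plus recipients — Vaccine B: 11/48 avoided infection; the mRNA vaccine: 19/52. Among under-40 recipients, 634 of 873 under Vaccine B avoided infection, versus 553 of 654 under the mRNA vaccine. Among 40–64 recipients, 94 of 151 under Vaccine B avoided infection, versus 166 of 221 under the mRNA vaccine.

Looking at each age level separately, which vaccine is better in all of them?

65-plus: Vaccine B 11/48 = 22.9%, the mRNA vaccine 19/52 = 36.5% → the mRNA vaccine
Under-40: Vaccine B 634/873 = 72.6%, the mRNA vaccine 553/654 = 84.6% → the mRNA vaccine
40–64: Vaccine B 94/151 = 62.3%, the mRNA vaccine 166/221 = 75.1% → the mRNA vaccine
The mRNA vaccine has the higher rate in all 3 groups.

the mRNA vaccine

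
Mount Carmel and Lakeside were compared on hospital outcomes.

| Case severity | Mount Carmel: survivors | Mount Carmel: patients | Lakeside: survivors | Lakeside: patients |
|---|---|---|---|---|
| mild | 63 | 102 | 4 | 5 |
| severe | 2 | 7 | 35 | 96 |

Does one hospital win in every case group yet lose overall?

Yes

Mild: Mount Carmel 63/102 = 61.8%, Lakeside 4/5 = 80.0% → Lakeside
Severe: Mount Carmel 2/7 = 28.6%, Lakeside 35/96 = 36.5% → Lakeside
Overall: Mount Carmel 65/109 = 59.6%, Lakeside 39/101 = 38.6% → Mount Carmel
Lakeside wins each case group but Mount Carmel wins overall — the comparison reverses. Lakeside's patients skew toward severe, which has a lower base rate.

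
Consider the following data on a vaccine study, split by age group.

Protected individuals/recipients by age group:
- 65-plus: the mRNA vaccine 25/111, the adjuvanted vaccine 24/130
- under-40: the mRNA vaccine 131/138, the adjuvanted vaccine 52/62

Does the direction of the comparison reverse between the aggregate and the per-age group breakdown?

65-plus: the mRNA vaccine 25/111 = 22.5%, the adjuvanted vaccine 24/130 = 18.5% → the mRNA vaccine
Under-40: the mRNA vaccine 131/138 = 94.9%, the adjuvanted vaccine 52/62 = 83.9% → the mRNA vaccine
Overall: the mRNA vaccine 156/249 = 62.7%, the adjuvanted vaccine 76/192 = 39.6% → the mRNA vaccine
The mRNA vaccine wins overall and in every age group — no reversal.

No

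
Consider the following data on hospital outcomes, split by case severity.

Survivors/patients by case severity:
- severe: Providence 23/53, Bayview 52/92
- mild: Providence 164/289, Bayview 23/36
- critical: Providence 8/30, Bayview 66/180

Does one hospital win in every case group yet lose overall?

Severe: Providence 23/53 = 43.4%, Bayview 52/92 = 56.5% → Bayview
Mild: Providence 164/289 = 56.7%, Bayview 23/36 = 63.9% → Bayview
Critical: Providence 8/30 = 26.7%, Bayview 66/180 = 36.7% → Bayview
Overall: Providence 195/372 = 52.4%, Bayview 141/308 = 45.8% → Providence
Bayview wins each case group but Providence wins overall — the comparison reverses. Bayview's patients skew toward critical, which has a lower base rate.

Yes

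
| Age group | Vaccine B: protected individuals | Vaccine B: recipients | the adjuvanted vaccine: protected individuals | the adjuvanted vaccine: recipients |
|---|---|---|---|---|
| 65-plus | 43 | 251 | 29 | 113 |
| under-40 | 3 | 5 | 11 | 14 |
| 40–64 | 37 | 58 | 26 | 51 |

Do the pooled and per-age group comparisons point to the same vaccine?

No

65-plus: Vaccine B 43/251 = 17.1%, the adjuvanted vaccine 29/113 = 25.7% → the adjuvanted vaccine
Under-40: Vaccine B 3/5 = 60.0%, the adjuvanted vaccine 11/14 = 78.6% → the adjuvanted vaccine
40–64: Vaccine B 37/58 = 63.8%, the adjuvanted vaccine 26/51 = 51.0% → Vaccine B
Overall: Vaccine B 83/314 = 26.4%, the adjuvanted vaccine 66/178 = 37.1% → the adjuvanted vaccine
Neither sweeps: Vaccine B wins 1 of 3 groups, the adjuvanted vaccine wins 2. The adjuvanted vaccine wins overall but not every group — no Simpson reversal.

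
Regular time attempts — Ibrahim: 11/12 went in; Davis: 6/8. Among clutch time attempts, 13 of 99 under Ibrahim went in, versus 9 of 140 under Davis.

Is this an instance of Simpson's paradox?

No

Regular time: Ibrahim 11/12 = 91.7%, Davis 6/8 = 75.0% → Ibrahim
Clutch time: Ibrahim 13/99 = 13.1%, Davis 9/140 = 6.4% → Ibrahim
Overall: Ibrahim 24/111 = 21.6%, Davis 15/148 = 10.1% → Ibrahim
Ibrahim wins overall and in every game group — no reversal.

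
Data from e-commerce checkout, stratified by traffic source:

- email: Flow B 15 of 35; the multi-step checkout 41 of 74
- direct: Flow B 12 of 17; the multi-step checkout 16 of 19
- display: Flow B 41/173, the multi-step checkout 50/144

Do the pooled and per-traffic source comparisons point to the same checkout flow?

Yes

Email: Flow B 15/35 = 42.9%, the multi-step checkout 41/74 = 55.4% → the multi-step checkout
Direct: Flow B 12/17 = 70.6%, the multi-step checkout 16/19 = 84.2% → the multi-step checkout
Display: Flow B 41/173 = 23.7%, the multi-step checkout 50/144 = 34.7% → the multi-step checkout
Overall: Flow B 68/225 = 30.2%, the multi-step checkout 107/237 = 45.1% → the multi-step checkout
The multi-step checkout wins overall and in every traffic group — no reversal.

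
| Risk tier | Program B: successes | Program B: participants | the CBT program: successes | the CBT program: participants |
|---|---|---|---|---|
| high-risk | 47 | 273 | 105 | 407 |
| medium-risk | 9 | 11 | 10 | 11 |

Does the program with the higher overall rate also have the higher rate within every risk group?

High-risk: Program B 47/273 = 17.2%, the CBT program 105/407 = 25.8% → the CBT program
Medium-risk: Program B 9/11 = 81.8%, the CBT program 10/11 = 90.9% → the CBT program
Overall: Program B 56/284 = 19.7%, the CBT program 115/418 = 27.5% → the CBT program
The CBT program wins overall and in every risk group — no reversal.

Yes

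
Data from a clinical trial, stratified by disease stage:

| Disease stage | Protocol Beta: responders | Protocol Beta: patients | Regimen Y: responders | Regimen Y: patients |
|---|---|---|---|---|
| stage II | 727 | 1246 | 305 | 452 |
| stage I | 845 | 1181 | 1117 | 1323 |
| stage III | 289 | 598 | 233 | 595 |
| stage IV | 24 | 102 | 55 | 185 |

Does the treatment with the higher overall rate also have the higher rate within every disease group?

Stage II: Protocol Beta 727/1246 = 58.3%, Regimen Y 305/452 = 67.5% → Regimen Y
Stage I: Protocol Beta 845/1181 = 71.5%, Regimen Y 1117/1323 = 84.4% → Regimen Y
Stage III: Protocol Beta 289/598 = 48.3%, Regimen Y 233/595 = 39.2% → Protocol Beta
Stage IV: Protocol Beta 24/102 = 23.5%, Regimen Y 55/185 = 29.7% → Regimen Y
Overall: Protocol Beta 1885/3127 = 60.3%, Regimen Y 1710/2555 = 66.9% → Regimen Y
Neither sweeps: Protocol Beta wins 1 of 4 groups, Regimen Y wins 3. Regimen Y wins overall but not every group — no Simpson reversal.

No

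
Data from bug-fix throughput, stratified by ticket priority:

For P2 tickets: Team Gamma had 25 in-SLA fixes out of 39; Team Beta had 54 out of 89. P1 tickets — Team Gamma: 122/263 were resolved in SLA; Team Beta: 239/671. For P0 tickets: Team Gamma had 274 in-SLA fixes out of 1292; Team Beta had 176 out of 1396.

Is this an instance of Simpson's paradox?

P2: Team Gamma 25/39 = 64.1%, Team Beta 54/89 = 60.7% → Team Gamma
P1: Team Gamma 122/263 = 46.4%, Team Beta 239/671 = 35.6% → Team Gamma
P0: Team Gamma 274/1292 = 21.2%, Team Beta 176/1396 = 12.6% → Team Gamma
Overall: Team Gamma 421/1594 = 26.4%, Team Beta 469/2156 = 21.8% → Team Gamma
Team Gamma wins overall and in every ticket group — no reversal.

No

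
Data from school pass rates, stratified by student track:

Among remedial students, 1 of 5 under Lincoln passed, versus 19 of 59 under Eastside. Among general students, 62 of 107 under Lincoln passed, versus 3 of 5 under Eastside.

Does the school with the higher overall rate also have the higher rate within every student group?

No

Remedial: Lincoln 1/5 = 20.0%, Eastside 19/59 = 32.2% → Eastside
General: Lincoln 62/107 = 57.9%, Eastside 3/5 = 60.0% → Eastside
Overall: Lincoln 63/112 = 56.2%, Eastside 22/64 = 34.4% → Lincoln
Eastside wins each student group but Lincoln wins overall — the comparison reverses. Eastside's students skew toward remedial, which has a lower base rate.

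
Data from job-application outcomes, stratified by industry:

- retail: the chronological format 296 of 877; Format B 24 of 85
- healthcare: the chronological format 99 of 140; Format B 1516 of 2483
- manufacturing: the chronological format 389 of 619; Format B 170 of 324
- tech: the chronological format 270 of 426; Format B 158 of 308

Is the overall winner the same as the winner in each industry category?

No

Retail: the chronological format 296/877 = 33.8%, Format B 24/85 = 28.2% → the chronological format
Healthcare: the chronological format 99/140 = 70.7%, Format B 1516/2483 = 61.1% → the chronological format
Manufacturing: the chronological format 389/619 = 62.8%, Format B 170/324 = 52.5% → the chronological format
Tech: the chronological format 270/426 = 63.4%, Format B 158/308 = 51.3% → the chronological format
Overall: the chronological format 1054/2062 = 51.1%, Format B 1868/3200 = 58.4% → Format B
The chronological format wins each industry group but Format B wins overall — the comparison reverses. The chronological format's applications skew toward retail, which has a lower base rate.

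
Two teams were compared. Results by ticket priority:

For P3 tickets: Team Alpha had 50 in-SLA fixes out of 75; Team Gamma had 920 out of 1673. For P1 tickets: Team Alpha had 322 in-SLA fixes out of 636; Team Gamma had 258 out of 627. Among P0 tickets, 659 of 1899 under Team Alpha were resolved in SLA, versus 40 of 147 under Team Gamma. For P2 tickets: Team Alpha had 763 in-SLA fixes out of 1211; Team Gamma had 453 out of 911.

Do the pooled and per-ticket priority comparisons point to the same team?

No

P3: Team Alpha 50/75 = 66.7%, Team Gamma 920/1673 = 55.0% → Team Alpha
P1: Team Alpha 322/636 = 50.6%, Team Gamma 258/627 = 41.1% → Team Alpha
P0: Team Alpha 659/1899 = 34.7%, Team Gamma 40/147 = 27.2% → Team Alpha
P2: Team Alpha 763/1211 = 63.0%, Team Gamma 453/911 = 49.7% → Team Alpha
Overall: Team Alpha 1794/3821 = 47.0%, Team Gamma 1671/3358 = 49.8% → Team Gamma
Team Alpha wins each ticket group but Team Gamma wins overall — the comparison reverses. Team Alpha's tickets skew toward P0, which has a lower base rate.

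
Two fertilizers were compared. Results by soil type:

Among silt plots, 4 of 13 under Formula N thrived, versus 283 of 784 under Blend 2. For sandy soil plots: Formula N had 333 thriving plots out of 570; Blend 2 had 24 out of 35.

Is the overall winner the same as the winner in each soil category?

Silt: Formula N 4/13 = 30.8%, Blend 2 283/784 = 36.1% → Blend 2
Sandy soil: Formula N 333/570 = 58.4%, Blend 2 24/35 = 68.6% → Blend 2
Overall: Formula N 337/583 = 57.8%, Blend 2 307/819 = 37.5% → Formula N
Blend 2 wins each soil group but Formula N wins overall — the comparison reverses. Blend 2's plots skew toward silt, which has a lower base rate.

No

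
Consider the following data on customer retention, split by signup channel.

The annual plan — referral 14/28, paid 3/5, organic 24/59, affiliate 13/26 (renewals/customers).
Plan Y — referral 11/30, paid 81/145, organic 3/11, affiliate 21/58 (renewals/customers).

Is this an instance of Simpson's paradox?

Yes

Referral: the annual plan 14/28 = 50.0%, Plan Y 11/30 = 36.7% → the annual plan
Paid: the annual plan 3/5 = 60.0%, Plan Y 81/145 = 55.9% → the annual plan
Organic: the annual plan 24/59 = 40.7%, Plan Y 3/11 = 27.3% → the annual plan
Affiliate: the annual plan 13/26 = 50.0%, Plan Y 21/58 = 36.2% → the annual plan
Overall: the annual plan 54/118 = 45.8%, Plan Y 116/244 = 47.5% → Plan Y
The annual plan wins each signup group but Plan Y wins overall — the comparison reverses. The annual plan's customers skew toward organic, which has a lower base rate.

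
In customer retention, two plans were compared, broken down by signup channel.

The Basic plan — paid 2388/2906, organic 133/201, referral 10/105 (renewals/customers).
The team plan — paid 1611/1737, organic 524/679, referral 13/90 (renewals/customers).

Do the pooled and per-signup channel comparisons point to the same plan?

Yes

Paid: the Basic plan 2388/2906 = 82.2%, the team plan 1611/1737 = 92.7% → the team plan
Organic: the Basic plan 133/201 = 66.2%, the team plan 524/679 = 77.2% → the team plan
Referral: the Basic plan 10/105 = 9.5%, the team plan 13/90 = 14.4% → the team plan
Overall: the Basic plan 2531/3212 = 78.8%, the team plan 2148/2506 = 85.7% → the team plan
The team plan wins overall and in every signup group — no reversal.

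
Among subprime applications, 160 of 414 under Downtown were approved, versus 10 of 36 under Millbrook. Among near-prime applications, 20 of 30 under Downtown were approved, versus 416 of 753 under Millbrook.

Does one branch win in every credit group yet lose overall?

Yes

Subprime: Downtown 160/414 = 38.6%, Millbrook 10/36 = 27.8% → Downtown
Near-prime: Downtown 20/30 = 66.7%, Millbrook 416/753 = 55.2% → Downtown
Overall: Downtown 180/444 = 40.5%, Millbrook 426/789 = 54.0% → Millbrook
Downtown wins each credit group but Millbrook wins overall — the comparison reverses. Downtown's applications skew toward subprime, which has a lower base rate.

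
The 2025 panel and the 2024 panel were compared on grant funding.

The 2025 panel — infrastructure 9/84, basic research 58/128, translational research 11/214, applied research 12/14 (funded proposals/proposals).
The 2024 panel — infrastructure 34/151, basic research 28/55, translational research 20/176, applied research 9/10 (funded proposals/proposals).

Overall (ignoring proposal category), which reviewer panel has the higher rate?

Infrastructure: the 2025 panel 9/84 = 10.7%, the 2024 panel 34/151 = 22.5% → the 2024 panel
Basic research: the 2025 panel 58/128 = 45.3%, the 2024 panel 28/55 = 50.9% → the 2024 panel
Translational research: the 2025 panel 11/214 = 5.1%, the 2024 panel 20/176 = 11.4% → the 2024 panel
Applied research: the 2025 panel 12/14 = 85.7%, the 2024 panel 9/10 = 90.0% → the 2024 panel
Overall: the 2025 panel 90/440 = 20.5%, the 2024 panel 91/392 = 23.2% → the 2024 panel

the 2024 panel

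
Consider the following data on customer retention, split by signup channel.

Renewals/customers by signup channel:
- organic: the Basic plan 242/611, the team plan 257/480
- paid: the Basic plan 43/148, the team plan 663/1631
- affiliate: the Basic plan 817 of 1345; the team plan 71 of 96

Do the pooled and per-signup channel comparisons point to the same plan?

No

Organic: the Basic plan 242/611 = 39.6%, the team plan 257/480 = 53.5% → the team plan
Paid: the Basic plan 43/148 = 29.1%, the team plan 663/1631 = 40.6% → the team plan
Affiliate: the Basic plan 817/1345 = 60.7%, the team plan 71/96 = 74.0% → the team plan
Overall: the Basic plan 1102/2104 = 52.4%, the team plan 991/2207 = 44.9% → the Basic plan
The team plan wins each signup group but the Basic plan wins overall — the comparison reverses. The team plan's customers skew toward paid, which has a lower base rate.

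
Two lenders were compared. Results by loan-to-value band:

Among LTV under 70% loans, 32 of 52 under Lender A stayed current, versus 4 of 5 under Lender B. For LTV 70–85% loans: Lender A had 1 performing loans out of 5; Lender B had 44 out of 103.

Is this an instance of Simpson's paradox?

Yes

LTV under 70%: Lender A 32/52 = 61.5%, Lender B 4/5 = 80.0% → Lender B
LTV 70–85%: Lender A 1/5 = 20.0%, Lender B 44/103 = 42.7% → Lender B
Overall: Lender A 33/57 = 57.9%, Lender B 48/108 = 44.4% → Lender A
Lender B wins each loan-to-value group but Lender A wins overall — the comparison reverses. Lender B's loans skew toward LTV 70–85%, which has a lower base rate.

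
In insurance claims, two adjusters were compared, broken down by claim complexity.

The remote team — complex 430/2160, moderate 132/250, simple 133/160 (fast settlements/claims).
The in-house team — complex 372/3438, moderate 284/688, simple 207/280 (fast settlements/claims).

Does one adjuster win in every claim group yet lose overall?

Complex: the remote team 430/2160 = 19.9%, the in-house team 372/3438 = 10.8% → the remote team
Moderate: the remote team 132/250 = 52.8%, the in-house team 284/688 = 41.3% → the remote team
Simple: the remote team 133/160 = 83.1%, the in-house team 207/280 = 73.9% → the remote team
Overall: the remote team 695/2570 = 27.0%, the in-house team 863/4406 = 19.6% → the remote team
The remote team wins overall and in every claim group — no reversal.

No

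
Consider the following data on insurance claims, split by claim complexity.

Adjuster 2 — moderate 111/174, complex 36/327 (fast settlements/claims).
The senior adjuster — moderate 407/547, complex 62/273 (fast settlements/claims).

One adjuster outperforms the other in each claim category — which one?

the senior adjuster

Moderate: Adjuster 2 111/174 = 63.8%, the senior adjuster 407/547 = 74.4% → the senior adjuster
Complex: Adjuster 2 36/327 = 11.0%, the senior adjuster 62/273 = 22.7% → the senior adjuster
The senior adjuster has the higher rate in both groups.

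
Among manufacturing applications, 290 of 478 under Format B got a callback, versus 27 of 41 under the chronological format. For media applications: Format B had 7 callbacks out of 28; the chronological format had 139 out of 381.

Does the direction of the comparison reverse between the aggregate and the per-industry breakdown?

Yes

Manufacturing: Format B 290/478 = 60.7%, the chronological format 27/41 = 65.9% → the chronological format
Media: Format B 7/28 = 25.0%, the chronological format 139/381 = 36.5% → the chronological format
Overall: Format B 297/506 = 58.7%, the chronological format 166/422 = 39.3% → Format B
The chronological format wins each industry group but Format B wins overall — the comparison reverses. The chronological format's applications skew toward media, which has a lower base rate.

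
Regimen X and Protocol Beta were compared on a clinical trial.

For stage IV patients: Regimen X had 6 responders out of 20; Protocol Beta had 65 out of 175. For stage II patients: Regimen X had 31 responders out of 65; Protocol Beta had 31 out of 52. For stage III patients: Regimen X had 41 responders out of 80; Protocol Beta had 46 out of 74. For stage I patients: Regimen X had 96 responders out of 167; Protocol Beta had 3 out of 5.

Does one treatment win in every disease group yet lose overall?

Yes

Stage IV: Regimen X 6/20 = 30.0%, Protocol Beta 65/175 = 37.1% → Protocol Beta
Stage II: Regimen X 31/65 = 47.7%, Protocol Beta 31/52 = 59.6% → Protocol Beta
Stage III: Regimen X 41/80 = 51.2%, Protocol Beta 46/74 = 62.2% → Protocol Beta
Stage I: Regimen X 96/167 = 57.5%, Protocol Beta 3/5 = 60.0% → Protocol Beta
Overall: Regimen X 174/332 = 52.4%, Protocol Beta 145/306 = 47.4% → Regimen X
Protocol Beta wins each disease group but Regimen X wins overall — the comparison reverses. Protocol Beta's patients skew toward stage IV, which has a lower base rate.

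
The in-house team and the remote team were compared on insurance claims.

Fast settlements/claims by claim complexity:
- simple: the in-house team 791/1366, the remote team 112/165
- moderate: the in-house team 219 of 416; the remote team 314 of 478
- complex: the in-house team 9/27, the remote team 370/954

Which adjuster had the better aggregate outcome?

Simple: the in-house team 791/1366 = 57.9%, the remote team 112/165 = 67.9% → the remote team
Moderate: the in-house team 219/416 = 52.6%, the remote team 314/478 = 65.7% → the remote team
Complex: the in-house team 9/27 = 33.3%, the remote team 370/954 = 38.8% → the remote team
Overall: the in-house team 1019/1809 = 56.3%, the remote team 796/1597 = 49.8% → the in-house team
(The remote team wins every claim group but the in-house team wins overall — the remote team's claims skew toward the low-rate complex group.)

the in-house team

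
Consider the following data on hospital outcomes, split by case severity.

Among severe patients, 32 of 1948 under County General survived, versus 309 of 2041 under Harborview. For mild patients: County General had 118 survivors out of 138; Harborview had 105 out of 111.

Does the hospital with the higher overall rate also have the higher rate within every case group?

Severe: County General 32/1948 = 1.6%, Harborview 309/2041 = 15.1% → Harborview
Mild: County General 118/138 = 85.5%, Harborview 105/111 = 94.6% → Harborview
Overall: County General 150/2086 = 7.2%, Harborview 414/2152 = 19.2% → Harborview
Harborview wins overall and in every case group — no reversal.

Yes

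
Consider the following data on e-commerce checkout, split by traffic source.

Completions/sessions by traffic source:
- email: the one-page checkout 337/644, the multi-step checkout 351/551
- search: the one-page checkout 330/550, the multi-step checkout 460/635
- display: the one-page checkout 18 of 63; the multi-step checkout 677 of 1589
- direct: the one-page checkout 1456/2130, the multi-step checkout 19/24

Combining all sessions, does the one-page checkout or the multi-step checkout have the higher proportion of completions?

Email: the one-page checkout 337/644 = 52.3%, the multi-step checkout 351/551 = 63.7% → the multi-step checkout
Search: the one-page checkout 330/550 = 60.0%, the multi-step checkout 460/635 = 72.4% → the multi-step checkout
Display: the one-page checkout 18/63 = 28.6%, the multi-step checkout 677/1589 = 42.6% → the multi-step checkout
Direct: the one-page checkout 1456/2130 = 68.4%, the multi-step checkout 19/24 = 79.2% → the multi-step checkout
Overall: the one-page checkout 2141/3387 = 63.2%, the multi-step checkout 1507/2799 = 53.8% → the one-page checkout
(The multi-step checkout wins every traffic group but the one-page checkout wins overall — the multi-step checkout's sessions skew toward the low-rate display group.)

the one-page checkout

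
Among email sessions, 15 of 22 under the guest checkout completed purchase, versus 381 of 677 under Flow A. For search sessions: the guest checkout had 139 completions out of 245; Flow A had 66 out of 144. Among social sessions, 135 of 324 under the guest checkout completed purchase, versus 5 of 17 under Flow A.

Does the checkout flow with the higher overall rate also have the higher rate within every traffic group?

No

Email: the guest checkout 15/22 = 68.2%, Flow A 381/677 = 56.3% → the guest checkout
Search: the guest checkout 139/245 = 56.7%, Flow A 66/144 = 45.8% → the guest checkout
Social: the guest checkout 135/324 = 41.7%, Flow A 5/17 = 29.4% → the guest checkout
Overall: the guest checkout 289/591 = 48.9%, Flow A 452/838 = 53.9% → Flow A
The guest checkout wins each traffic group but Flow A wins overall — the comparison reverses. The guest checkout's sessions skew toward social, which has a lower base rate.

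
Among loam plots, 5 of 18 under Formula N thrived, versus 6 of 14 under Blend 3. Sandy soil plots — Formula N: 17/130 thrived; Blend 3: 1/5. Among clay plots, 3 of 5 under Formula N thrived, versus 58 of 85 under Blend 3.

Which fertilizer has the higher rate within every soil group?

Loam: Formula N 5/18 = 27.8%, Blend 3 6/14 = 42.9% → Blend 3
Sandy soil: Formula N 17/130 = 13.1%, Blend 3 1/5 = 20.0% → Blend 3
Clay: Formula N 3/5 = 60.0%, Blend 3 58/85 = 68.2% → Blend 3
Blend 3 has the higher rate in all 3 groups.

Blend 3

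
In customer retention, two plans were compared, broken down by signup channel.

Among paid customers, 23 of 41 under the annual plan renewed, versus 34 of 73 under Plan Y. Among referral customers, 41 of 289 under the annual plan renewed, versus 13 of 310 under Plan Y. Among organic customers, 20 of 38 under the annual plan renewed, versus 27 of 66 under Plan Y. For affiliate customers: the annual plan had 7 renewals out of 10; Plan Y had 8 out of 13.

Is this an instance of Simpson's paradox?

Paid: the annual plan 23/41 = 56.1%, Plan Y 34/73 = 46.6% → the annual plan
Referral: the annual plan 41/289 = 14.2%, Plan Y 13/310 = 4.2% → the annual plan
Organic: the annual plan 20/38 = 52.6%, Plan Y 27/66 = 40.9% → the annual plan
Affiliate: the annual plan 7/10 = 70.0%, Plan Y 8/13 = 61.5% → the annual plan
Overall: the annual plan 91/378 = 24.1%, Plan Y 82/462 = 17.7% → the annual plan
The annual plan wins overall and in every signup group — no reversal.

No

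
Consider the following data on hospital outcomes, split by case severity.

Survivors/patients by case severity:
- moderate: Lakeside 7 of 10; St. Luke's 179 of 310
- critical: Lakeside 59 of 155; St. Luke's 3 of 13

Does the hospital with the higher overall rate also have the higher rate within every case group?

No

Moderate: Lakeside 7/10 = 70.0%, St. Luke's 179/310 = 57.7% → Lakeside
Critical: Lakeside 59/155 = 38.1%, St. Luke's 3/13 = 23.1% → Lakeside
Overall: Lakeside 66/165 = 40.0%, St. Luke's 182/323 = 56.3% → St. Luke's
Lakeside wins each case group but St. Luke's wins overall — the comparison reverses. Lakeside's patients skew toward critical, which has a lower base rate.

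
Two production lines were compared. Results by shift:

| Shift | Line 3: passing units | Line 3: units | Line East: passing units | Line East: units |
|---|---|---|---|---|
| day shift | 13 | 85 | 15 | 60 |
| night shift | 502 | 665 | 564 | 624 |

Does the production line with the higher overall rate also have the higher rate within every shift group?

Yes

Day shift: Line 3 13/85 = 15.3%, Line East 15/60 = 25.0% → Line East
Night shift: Line 3 502/665 = 75.5%, Line East 564/624 = 90.4% → Line East
Overall: Line 3 515/750 = 68.7%, Line East 579/684 = 84.6% → Line East
Line East wins overall and in every shift group — no reversal.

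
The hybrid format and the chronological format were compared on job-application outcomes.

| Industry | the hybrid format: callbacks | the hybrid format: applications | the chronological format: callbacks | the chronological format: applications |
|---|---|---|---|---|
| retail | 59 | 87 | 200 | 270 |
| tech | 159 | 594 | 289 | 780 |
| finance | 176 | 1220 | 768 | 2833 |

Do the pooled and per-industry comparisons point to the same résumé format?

Yes

Retail: the hybrid format 59/87 = 67.8%, the chronological format 200/270 = 74.1% → the chronological format
Tech: the hybrid format 159/594 = 26.8%, the chronological format 289/780 = 37.1% → the chronological format
Finance: the hybrid format 176/1220 = 14.4%, the chronological format 768/2833 = 27.1% → the chronological format
Overall: the hybrid format 394/1901 = 20.7%, the chronological format 1257/3883 = 32.4% → the chronological format
The chronological format wins overall and in every industry group — no reversal.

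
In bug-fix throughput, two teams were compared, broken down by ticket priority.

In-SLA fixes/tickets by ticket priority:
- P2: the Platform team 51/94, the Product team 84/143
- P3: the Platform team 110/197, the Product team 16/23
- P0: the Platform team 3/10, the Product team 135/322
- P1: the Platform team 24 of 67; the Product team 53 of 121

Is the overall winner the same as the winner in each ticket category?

No

P2: the Platform team 51/94 = 54.3%, the Product team 84/143 = 58.7% → the Product team
P3: the Platform team 110/197 = 55.8%, the Product team 16/23 = 69.6% → the Product team
P0: the Platform team 3/10 = 30.0%, the Product team 135/322 = 41.9% → the Product team
P1: the Platform team 24/67 = 35.8%, the Product team 53/121 = 43.8% → the Product team
Overall: the Platform team 188/368 = 51.1%, the Product team 288/609 = 47.3% → the Platform team
The Product team wins each ticket group but the Platform team wins overall — the comparison reverses. The Product team's tickets skew toward P0, which has a lower base rate.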